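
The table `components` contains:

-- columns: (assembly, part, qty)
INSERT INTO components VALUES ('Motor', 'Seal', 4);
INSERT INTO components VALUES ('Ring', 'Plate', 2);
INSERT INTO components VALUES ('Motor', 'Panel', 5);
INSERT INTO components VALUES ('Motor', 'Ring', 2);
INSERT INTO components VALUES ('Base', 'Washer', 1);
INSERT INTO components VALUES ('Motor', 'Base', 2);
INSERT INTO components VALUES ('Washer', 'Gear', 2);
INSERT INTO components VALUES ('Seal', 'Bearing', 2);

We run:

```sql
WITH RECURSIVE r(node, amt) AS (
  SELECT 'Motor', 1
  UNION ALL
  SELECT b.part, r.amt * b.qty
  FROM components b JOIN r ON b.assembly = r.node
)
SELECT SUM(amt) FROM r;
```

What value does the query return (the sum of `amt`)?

32

Base: (Motor, amt=1).
Iteration 1: components of {Motor} -> Base = 1*2 = 2, Panel = 1*5 = 5, Ring = 1*2 = 2, Seal = 1*4 = 4.
Iteration 2: components of {Base,Panel,Ring,Seal} -> Bearing = 4*2 = 8, Plate = 2*2 = 4, Washer = 2*1 = 2.
Iteration 3: components of {Bearing,Plate,Washer} -> Gear = 2*2 = 4.
Iteration 4: no further components; recursion stops.
SUM(amt) = 1 + 2 + 2 + 4 + 5 + 2 + 4 + 8 + 4 = 32.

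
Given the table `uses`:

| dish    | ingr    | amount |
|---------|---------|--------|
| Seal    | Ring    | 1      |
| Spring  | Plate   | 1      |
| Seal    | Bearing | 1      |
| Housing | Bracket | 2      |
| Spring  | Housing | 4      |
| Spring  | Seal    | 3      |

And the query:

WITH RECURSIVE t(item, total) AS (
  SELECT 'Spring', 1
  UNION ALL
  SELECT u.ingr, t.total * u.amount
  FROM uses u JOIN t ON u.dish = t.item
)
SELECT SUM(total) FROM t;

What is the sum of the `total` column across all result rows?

Base: (Spring, total=1).
Iteration 1: components of {Spring} -> Housing = 1*4 = 4, Plate = 1*1 = 1, Seal = 1*3 = 3.
Iteration 2: components of {Housing,Plate,Seal} -> Bearing = 3*1 = 3, Bracket = 4*2 = 8, Ring = 3*1 = 3.
Iteration 3: no further components; recursion stops.
SUM(total) = 1 + 4 + 3 + 1 + 8 + 3 + 3 = 23.

23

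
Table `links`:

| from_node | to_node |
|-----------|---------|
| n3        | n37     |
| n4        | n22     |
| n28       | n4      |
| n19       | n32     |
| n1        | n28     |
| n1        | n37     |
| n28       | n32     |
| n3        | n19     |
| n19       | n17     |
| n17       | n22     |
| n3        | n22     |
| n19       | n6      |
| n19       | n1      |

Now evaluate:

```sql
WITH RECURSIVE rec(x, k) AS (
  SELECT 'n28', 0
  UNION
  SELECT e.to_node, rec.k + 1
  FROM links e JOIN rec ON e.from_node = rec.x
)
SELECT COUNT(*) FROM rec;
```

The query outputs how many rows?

Base: (n28, k=0).
Iteration 1: edges from {n28} -> (n32, k=1), (n4, k=1).
Iteration 2: edges from {n32,n4} -> (n22, k=2).
Iteration 3: no outgoing edges from {n22}; recursion stops.
Total rows emitted: 4.

4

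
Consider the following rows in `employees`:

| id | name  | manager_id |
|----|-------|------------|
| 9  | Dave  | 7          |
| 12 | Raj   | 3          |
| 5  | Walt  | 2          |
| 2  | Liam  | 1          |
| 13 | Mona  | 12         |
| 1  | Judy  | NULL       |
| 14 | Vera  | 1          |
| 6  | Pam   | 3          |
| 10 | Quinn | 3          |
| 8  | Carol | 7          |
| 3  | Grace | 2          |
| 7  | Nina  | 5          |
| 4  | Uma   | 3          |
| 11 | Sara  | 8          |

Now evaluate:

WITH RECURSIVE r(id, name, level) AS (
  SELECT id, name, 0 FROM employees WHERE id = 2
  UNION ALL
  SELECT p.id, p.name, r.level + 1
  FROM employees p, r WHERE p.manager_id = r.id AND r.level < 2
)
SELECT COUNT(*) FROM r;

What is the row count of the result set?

Base: id=2 (Liam) at level 0.
Iteration 1: rows with manager_id in {2} -> Grace (id 3, level 1), Walt (id 5, level 1).
Iteration 2: rows with manager_id in {3,5} -> Uma (id 4, level 2), Pam (id 6, level 2), Nina (id 7, level 2), Quinn (id 10, level 2), Raj (id 12, level 2).
Iteration 3: level < 2 fails for all current rows; recursion stops.
Total rows emitted: 8.

8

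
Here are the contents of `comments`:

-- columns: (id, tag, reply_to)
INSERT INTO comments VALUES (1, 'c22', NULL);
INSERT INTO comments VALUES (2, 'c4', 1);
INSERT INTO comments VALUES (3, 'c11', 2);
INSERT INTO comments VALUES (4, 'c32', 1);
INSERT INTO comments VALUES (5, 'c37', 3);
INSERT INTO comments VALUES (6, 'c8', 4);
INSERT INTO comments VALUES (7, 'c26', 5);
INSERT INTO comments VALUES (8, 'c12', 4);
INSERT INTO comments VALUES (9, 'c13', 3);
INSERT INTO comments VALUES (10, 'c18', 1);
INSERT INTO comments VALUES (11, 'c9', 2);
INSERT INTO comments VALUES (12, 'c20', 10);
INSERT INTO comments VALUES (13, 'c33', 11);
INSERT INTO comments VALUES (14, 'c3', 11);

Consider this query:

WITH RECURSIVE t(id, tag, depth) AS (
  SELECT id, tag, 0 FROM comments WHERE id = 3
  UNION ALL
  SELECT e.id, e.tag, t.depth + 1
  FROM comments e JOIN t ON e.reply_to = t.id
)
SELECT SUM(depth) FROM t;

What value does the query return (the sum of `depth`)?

4

Base: id=3 (c11) at depth 0.
Iteration 1: rows with reply_to in {3} -> c37 (id 5, depth 1), c13 (id 9, depth 1).
Iteration 2: rows with reply_to in {5,9} -> c26 (id 7, depth 2).
Iteration 3: no rows with reply_to in {7}; recursion stops.
SUM(depth) = 0 + 1 + 1 + 2 = 4.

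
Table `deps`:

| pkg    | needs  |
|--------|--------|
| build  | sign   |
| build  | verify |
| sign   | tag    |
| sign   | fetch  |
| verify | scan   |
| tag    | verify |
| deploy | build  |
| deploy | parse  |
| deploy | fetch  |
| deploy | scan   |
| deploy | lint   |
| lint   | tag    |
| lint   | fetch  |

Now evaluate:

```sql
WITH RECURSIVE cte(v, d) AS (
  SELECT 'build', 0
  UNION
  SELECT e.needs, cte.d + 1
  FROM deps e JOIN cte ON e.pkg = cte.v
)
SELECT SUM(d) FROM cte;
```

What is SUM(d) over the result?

Base: (build, d=0).
Iteration 1: edges from {build} -> (sign, d=1), (verify, d=1).
Iteration 2: edges from {sign,verify} -> (fetch, d=2), (scan, d=2), (tag, d=2).
Iteration 3: edges from {fetch,scan,tag} -> (verify, d=3).
Iteration 4: edges from {verify} -> (scan, d=4).
Iteration 5: no outgoing edges from {scan}; recursion stops.
SUM(d) = 0 + 1 + 1 + 2 + 2 + 2 + 3 + 4 = 15.

15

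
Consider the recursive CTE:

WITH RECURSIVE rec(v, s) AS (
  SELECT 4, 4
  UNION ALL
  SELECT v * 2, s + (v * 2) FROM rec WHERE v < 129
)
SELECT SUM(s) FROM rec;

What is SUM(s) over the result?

988

Base: v=4, s=4.
Iteration 1: 4 < 129 holds -> v = 4 * 2 = 8, s = 4 + 8 = 12.
Iteration 2: 8 < 129 holds -> v = 8 * 2 = 16, s = 12 + 16 = 28.
Iteration 3: 16 < 129 holds -> v = 16 * 2 = 32, s = 28 + 32 = 60.
Iteration 4: 32 < 129 holds -> v = 32 * 2 = 64, s = 60 + 64 = 124.
Iteration 5: 64 < 129 holds -> v = 64 * 2 = 128, s = 124 + 128 = 252.
Iteration 6: 128 < 129 holds -> v = 128 * 2 = 256, s = 252 + 256 = 508.
Iteration 7: 256 < 129 fails; recursion stops.
SUM(s) = 4 + 12 + 28 + 60 + 124 + 252 + 508 = 988.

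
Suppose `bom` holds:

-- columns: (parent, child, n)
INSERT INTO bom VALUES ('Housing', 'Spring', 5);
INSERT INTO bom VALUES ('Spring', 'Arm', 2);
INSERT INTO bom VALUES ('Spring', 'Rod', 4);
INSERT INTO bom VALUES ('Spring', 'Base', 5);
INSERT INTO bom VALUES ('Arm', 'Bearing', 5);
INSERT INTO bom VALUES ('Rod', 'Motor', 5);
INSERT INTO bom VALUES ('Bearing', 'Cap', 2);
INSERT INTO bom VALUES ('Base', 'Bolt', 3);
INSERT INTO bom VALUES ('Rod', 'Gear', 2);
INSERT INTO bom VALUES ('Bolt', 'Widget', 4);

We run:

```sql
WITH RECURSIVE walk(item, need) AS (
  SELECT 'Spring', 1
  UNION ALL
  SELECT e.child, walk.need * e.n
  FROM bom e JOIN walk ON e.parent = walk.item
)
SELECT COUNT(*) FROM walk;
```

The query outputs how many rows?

Base: (Spring, need=1).
Iteration 1: components of {Spring} -> Arm = 1*2 = 2, Base = 1*5 = 5, Rod = 1*4 = 4.
Iteration 2: components of {Arm,Base,Rod} -> Bearing = 2*5 = 10, Bolt = 5*3 = 15, Gear = 4*2 = 8, Motor = 4*5 = 20.
Iteration 3: components of {Bearing,Bolt,Gear,Motor} -> Cap = 10*2 = 20, Widget = 15*4 = 60.
Iteration 4: no further components; recursion stops.
Total rows emitted: 10.

10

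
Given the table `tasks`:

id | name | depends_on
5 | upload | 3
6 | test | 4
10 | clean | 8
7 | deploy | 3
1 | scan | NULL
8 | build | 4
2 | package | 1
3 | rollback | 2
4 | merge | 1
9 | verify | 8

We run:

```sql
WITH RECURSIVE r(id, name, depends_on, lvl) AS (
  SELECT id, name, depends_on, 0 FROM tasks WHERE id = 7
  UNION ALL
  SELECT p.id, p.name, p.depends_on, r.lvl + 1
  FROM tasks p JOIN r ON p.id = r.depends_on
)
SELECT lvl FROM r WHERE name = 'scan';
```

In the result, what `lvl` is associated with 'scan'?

3

Base: id=7 (deploy), depends_on=3, lvl 0.
Iteration 1: join on id=3 -> rollback (id 3, depends_on=2, lvl 1).
Iteration 2: join on id=2 -> package (id 2, depends_on=1, lvl 2).
Iteration 3: join on id=1 -> scan (id 1, depends_on=NULL, lvl 3).
Iteration 4: depends_on is NULL; no match; recursion stops.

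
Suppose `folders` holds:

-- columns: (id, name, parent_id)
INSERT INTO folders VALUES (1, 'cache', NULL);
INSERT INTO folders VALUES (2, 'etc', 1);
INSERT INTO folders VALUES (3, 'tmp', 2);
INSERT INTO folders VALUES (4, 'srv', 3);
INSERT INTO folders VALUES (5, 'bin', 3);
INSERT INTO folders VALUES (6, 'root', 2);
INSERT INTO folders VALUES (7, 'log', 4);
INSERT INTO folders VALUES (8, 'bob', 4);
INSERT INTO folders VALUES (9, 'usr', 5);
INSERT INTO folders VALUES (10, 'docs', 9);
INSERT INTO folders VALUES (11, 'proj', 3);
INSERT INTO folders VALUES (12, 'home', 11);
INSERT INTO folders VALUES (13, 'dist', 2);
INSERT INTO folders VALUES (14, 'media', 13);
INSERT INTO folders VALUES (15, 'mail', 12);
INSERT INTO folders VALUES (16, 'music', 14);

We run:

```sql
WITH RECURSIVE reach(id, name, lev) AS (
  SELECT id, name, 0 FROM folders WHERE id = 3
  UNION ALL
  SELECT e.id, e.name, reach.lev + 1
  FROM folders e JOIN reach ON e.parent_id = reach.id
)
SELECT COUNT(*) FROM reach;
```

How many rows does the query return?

Base: id=3 (tmp) at lev 0.
Iteration 1: rows with parent_id in {3} -> srv (id 4, lev 1), bin (id 5, lev 1), proj (id 11, lev 1).
Iteration 2: rows with parent_id in {4,5,11} -> log (id 7, lev 2), bob (id 8, lev 2), usr (id 9, lev 2), home (id 12, lev 2).
Iteration 3: rows with parent_id in {7,8,9,12} -> docs (id 10, lev 3), mail (id 15, lev 3).
Iteration 4: no rows with parent_id in {10,15}; recursion stops.
Total rows emitted: 10.

10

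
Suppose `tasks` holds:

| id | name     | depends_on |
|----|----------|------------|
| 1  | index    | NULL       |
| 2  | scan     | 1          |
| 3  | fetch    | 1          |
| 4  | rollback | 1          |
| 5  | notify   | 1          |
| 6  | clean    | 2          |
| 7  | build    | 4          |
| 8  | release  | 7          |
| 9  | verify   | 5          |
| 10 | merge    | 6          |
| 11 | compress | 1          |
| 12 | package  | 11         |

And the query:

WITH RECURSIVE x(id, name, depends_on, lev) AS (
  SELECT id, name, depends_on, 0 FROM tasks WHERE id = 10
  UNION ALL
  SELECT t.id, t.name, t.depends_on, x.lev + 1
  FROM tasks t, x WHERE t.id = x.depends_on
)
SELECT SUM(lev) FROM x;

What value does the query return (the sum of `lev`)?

6

Base: id=10 (merge), depends_on=6, lev 0.
Iteration 1: join on id=6 -> clean (id 6, depends_on=2, lev 1).
Iteration 2: join on id=2 -> scan (id 2, depends_on=1, lev 2).
Iteration 3: join on id=1 -> index (id 1, depends_on=NULL, lev 3).
Iteration 4: depends_on is NULL; no match; recursion stops.
SUM(lev) = 0 + 1 + 2 + 3 = 6.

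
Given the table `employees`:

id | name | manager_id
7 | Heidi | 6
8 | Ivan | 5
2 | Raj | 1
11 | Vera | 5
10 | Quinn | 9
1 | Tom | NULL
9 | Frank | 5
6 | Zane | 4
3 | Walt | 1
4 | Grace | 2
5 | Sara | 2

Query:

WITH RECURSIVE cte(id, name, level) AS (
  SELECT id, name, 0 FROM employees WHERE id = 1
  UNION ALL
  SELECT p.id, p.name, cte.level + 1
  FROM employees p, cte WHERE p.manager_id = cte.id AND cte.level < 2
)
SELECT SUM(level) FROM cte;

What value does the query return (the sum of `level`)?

Base: id=1 (Tom) at level 0.
Iteration 1: rows with manager_id in {1} -> Raj (id 2, level 1), Walt (id 3, level 1).
Iteration 2: rows with manager_id in {2,3} -> Grace (id 4, level 2), Sara (id 5, level 2).
Iteration 3: level < 2 fails for all current rows; recursion stops.
SUM(level) = 0 + 1 + 1 + 2 + 2 = 6.

6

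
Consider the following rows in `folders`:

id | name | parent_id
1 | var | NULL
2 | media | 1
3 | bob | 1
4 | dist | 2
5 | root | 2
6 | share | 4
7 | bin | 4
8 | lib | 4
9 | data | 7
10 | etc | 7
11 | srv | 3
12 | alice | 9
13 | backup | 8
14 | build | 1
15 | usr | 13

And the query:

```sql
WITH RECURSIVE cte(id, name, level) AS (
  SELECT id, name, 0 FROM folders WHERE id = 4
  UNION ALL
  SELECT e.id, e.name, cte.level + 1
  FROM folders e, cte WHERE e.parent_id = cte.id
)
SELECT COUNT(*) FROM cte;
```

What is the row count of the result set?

9

Base: id=4 (dist) at level 0.
Iteration 1: rows with parent_id in {4} -> share (id 6, level 1), bin (id 7, level 1), lib (id 8, level 1).
Iteration 2: rows with parent_id in {6,7,8} -> data (id 9, level 2), etc (id 10, level 2), backup (id 13, level 2).
Iteration 3: rows with parent_id in {9,10,13} -> alice (id 12, level 3), usr (id 15, level 3).
Iteration 4: no rows with parent_id in {12,15}; recursion stops.
Total rows emitted: 9.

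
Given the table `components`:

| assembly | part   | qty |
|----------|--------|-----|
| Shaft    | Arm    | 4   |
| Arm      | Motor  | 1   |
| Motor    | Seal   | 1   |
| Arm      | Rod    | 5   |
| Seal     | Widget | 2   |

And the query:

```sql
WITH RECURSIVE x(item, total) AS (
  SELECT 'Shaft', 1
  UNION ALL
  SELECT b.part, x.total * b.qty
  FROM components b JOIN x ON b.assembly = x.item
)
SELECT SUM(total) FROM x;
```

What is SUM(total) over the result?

Base: (Shaft, total=1).
Iteration 1: components of {Shaft} -> Arm = 1*4 = 4.
Iteration 2: components of {Arm} -> Motor = 4*1 = 4, Rod = 4*5 = 20.
Iteration 3: components of {Motor,Rod} -> Seal = 4*1 = 4.
Iteration 4: components of {Seal} -> Widget = 4*2 = 8.
Iteration 5: no further components; recursion stops.
SUM(total) = 1 + 4 + 4 + 20 + 4 + 8 = 41.

41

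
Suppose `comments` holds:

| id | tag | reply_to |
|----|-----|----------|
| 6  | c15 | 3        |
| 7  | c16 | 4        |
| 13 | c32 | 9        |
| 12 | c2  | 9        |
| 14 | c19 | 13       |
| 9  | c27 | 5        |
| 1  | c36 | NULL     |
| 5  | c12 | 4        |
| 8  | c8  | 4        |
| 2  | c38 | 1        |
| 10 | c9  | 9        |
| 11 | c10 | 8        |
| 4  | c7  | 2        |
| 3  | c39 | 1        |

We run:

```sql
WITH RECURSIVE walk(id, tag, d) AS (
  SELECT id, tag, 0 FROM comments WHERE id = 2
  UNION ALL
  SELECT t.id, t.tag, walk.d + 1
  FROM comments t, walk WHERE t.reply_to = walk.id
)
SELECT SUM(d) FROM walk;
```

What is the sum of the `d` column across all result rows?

30

Base: id=2 (c38) at d 0.
Iteration 1: rows with reply_to in {2} -> c7 (id 4, d 1).
Iteration 2: rows with reply_to in {4} -> c12 (id 5, d 2), c16 (id 7, d 2), c8 (id 8, d 2).
Iteration 3: rows with reply_to in {5,7,8} -> c27 (id 9, d 3), c10 (id 11, d 3).
Iteration 4: rows with reply_to in {9,11} -> c9 (id 10, d 4), c2 (id 12, d 4), c32 (id 13, d 4).
Iteration 5: rows with reply_to in {10,12,13} -> c19 (id 14, d 5).
Iteration 6: no rows with reply_to in {14}; recursion stops.
SUM(d) = 0 + 1 + 2 + 2 + 2 + 3 + 3 + 4 + 4 + 4 + 5 = 30.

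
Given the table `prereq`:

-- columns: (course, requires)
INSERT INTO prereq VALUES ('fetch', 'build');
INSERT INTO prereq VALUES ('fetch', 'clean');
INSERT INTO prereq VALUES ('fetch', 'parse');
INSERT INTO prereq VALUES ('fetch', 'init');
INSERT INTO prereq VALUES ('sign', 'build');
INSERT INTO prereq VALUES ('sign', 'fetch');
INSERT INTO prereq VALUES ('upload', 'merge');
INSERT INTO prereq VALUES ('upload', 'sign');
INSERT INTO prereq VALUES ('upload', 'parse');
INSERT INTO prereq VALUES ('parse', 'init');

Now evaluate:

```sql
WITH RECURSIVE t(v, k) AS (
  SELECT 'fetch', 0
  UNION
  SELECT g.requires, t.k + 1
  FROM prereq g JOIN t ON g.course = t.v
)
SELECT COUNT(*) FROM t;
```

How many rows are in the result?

6

Base: (fetch, k=0).
Iteration 1: edges from {fetch} -> (build, k=1), (clean, k=1), (init, k=1), (parse, k=1).
Iteration 2: edges from {build,clean,init,parse} -> (init, k=2).
Iteration 3: no outgoing edges from {init}; recursion stops.
Total rows emitted: 6.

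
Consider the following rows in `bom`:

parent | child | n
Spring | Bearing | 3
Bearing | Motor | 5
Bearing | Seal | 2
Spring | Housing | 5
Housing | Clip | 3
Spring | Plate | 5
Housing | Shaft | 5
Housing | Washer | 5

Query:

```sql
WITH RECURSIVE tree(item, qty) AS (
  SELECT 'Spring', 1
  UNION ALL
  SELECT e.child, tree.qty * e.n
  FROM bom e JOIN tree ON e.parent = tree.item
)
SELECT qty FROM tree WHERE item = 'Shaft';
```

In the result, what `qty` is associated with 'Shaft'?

25

Base: (Spring, qty=1).
Iteration 1: components of {Spring} -> Bearing = 1*3 = 3, Housing = 1*5 = 5, Plate = 1*5 = 5.
Iteration 2: components of {Bearing,Housing,Plate} -> Clip = 5*3 = 15, Motor = 3*5 = 15, Seal = 3*2 = 6, Shaft = 5*5 = 25, Washer = 5*5 = 25.
Iteration 3: no further components; recursion stops.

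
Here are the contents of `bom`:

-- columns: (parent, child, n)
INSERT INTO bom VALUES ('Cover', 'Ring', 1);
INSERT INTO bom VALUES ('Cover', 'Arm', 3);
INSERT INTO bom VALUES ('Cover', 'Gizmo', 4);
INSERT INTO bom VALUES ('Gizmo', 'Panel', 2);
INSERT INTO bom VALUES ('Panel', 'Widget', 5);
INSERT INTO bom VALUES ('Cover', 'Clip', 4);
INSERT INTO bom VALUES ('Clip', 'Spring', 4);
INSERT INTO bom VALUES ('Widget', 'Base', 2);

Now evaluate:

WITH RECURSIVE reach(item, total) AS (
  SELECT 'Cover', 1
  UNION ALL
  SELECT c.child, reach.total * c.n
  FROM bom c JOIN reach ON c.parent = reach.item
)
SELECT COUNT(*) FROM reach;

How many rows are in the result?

9

Base: (Cover, total=1).
Iteration 1: components of {Cover} -> Arm = 1*3 = 3, Clip = 1*4 = 4, Gizmo = 1*4 = 4, Ring = 1*1 = 1.
Iteration 2: components of {Arm,Clip,Gizmo,Ring} -> Panel = 4*2 = 8, Spring = 4*4 = 16.
Iteration 3: components of {Panel,Spring} -> Widget = 8*5 = 40.
Iteration 4: components of {Widget} -> Base = 40*2 = 80.
Iteration 5: no further components; recursion stops.
Total rows emitted: 9.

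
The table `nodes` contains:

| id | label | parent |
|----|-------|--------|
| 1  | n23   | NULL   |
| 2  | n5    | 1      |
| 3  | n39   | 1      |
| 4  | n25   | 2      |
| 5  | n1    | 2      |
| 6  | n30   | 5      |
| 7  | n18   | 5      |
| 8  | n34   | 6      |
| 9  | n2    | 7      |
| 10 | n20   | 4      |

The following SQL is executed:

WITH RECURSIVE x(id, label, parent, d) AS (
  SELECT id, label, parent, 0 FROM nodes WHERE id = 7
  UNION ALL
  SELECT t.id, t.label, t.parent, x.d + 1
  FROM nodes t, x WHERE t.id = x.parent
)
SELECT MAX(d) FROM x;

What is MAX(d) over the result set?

Base: id=7 (n18), parent=5, d 0.
Iteration 1: join on id=5 -> n1 (id 5, parent=2, d 1).
Iteration 2: join on id=2 -> n5 (id 2, parent=1, d 2).
Iteration 3: join on id=1 -> n23 (id 1, parent=NULL, d 3).
Iteration 4: parent is NULL; no match; recursion stops.
d values: 0, 1, 2, 3; the maximum is 3.

3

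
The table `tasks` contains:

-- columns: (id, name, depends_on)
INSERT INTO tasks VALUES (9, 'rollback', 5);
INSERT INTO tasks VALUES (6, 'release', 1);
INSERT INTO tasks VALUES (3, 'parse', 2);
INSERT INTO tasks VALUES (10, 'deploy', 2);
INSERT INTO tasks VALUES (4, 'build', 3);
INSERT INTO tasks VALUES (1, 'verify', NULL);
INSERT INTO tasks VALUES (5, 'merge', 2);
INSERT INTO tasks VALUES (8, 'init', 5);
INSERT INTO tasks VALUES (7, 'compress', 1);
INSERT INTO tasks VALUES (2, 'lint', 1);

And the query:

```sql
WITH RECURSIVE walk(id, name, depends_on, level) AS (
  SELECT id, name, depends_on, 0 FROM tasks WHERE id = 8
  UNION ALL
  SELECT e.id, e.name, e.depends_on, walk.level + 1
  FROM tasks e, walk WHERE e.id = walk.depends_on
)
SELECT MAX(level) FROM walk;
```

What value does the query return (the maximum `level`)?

Base: id=8 (init), depends_on=5, level 0.
Iteration 1: join on id=5 -> merge (id 5, depends_on=2, level 1).
Iteration 2: join on id=2 -> lint (id 2, depends_on=1, level 2).
Iteration 3: join on id=1 -> verify (id 1, depends_on=NULL, level 3).
Iteration 4: depends_on is NULL; no match; recursion stops.
level values: 0, 1, 2, 3; the maximum is 3.

3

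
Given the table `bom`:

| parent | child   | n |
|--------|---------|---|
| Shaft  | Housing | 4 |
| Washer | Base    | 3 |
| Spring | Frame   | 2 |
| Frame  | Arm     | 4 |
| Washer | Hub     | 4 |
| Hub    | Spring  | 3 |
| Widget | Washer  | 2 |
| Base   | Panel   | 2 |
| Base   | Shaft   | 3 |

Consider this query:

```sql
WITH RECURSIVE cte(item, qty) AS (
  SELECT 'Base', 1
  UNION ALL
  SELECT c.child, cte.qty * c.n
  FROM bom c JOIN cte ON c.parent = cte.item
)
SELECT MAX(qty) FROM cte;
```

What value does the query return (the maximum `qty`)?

12

Base: (Base, qty=1).
Iteration 1: components of {Base} -> Panel = 1*2 = 2, Shaft = 1*3 = 3.
Iteration 2: components of {Panel,Shaft} -> Housing = 3*4 = 12.
Iteration 3: no further components; recursion stops.
qty values: 1, 3, 2, 12; the maximum is 12.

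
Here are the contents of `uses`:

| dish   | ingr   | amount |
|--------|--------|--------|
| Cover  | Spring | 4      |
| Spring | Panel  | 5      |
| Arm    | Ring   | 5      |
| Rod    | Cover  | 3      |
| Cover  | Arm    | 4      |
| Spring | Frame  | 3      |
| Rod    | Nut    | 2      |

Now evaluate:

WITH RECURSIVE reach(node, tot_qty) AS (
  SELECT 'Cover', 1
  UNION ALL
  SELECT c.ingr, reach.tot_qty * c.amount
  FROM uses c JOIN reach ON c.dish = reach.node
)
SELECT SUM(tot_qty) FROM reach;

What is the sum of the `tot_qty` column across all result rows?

61

Base: (Cover, tot_qty=1).
Iteration 1: components of {Cover} -> Arm = 1*4 = 4, Spring = 1*4 = 4.
Iteration 2: components of {Arm,Spring} -> Frame = 4*3 = 12, Panel = 4*5 = 20, Ring = 4*5 = 20.
Iteration 3: no further components; recursion stops.
SUM(tot_qty) = 1 + 4 + 4 + 12 + 20 + 20 = 61.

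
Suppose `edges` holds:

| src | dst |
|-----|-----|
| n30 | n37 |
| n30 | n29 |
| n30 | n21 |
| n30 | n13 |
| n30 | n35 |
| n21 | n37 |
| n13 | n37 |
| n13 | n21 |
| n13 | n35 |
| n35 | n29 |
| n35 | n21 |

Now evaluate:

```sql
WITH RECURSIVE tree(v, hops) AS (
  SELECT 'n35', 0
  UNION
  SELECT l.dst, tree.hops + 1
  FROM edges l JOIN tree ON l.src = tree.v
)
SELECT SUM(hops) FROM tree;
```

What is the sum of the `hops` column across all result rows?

Base: (n35, hops=0).
Iteration 1: edges from {n35} -> (n21, hops=1), (n29, hops=1).
Iteration 2: edges from {n21,n29} -> (n37, hops=2).
Iteration 3: no outgoing edges from {n37}; recursion stops.
SUM(hops) = 0 + 1 + 1 + 2 = 4.

4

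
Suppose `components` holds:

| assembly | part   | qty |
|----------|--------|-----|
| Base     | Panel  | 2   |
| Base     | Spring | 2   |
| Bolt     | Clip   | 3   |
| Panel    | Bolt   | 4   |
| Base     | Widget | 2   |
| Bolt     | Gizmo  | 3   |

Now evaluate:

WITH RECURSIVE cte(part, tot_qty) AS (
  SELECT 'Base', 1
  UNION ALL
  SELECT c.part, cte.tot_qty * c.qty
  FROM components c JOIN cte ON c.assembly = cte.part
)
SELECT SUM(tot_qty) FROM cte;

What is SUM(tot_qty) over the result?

Base: (Base, tot_qty=1).
Iteration 1: components of {Base} -> Panel = 1*2 = 2, Spring = 1*2 = 2, Widget = 1*2 = 2.
Iteration 2: components of {Panel,Spring,Widget} -> Bolt = 2*4 = 8.
Iteration 3: components of {Bolt} -> Clip = 8*3 = 24, Gizmo = 8*3 = 24.
Iteration 4: no further components; recursion stops.
SUM(tot_qty) = 1 + 2 + 2 + 2 + 8 + 24 + 24 = 63.

63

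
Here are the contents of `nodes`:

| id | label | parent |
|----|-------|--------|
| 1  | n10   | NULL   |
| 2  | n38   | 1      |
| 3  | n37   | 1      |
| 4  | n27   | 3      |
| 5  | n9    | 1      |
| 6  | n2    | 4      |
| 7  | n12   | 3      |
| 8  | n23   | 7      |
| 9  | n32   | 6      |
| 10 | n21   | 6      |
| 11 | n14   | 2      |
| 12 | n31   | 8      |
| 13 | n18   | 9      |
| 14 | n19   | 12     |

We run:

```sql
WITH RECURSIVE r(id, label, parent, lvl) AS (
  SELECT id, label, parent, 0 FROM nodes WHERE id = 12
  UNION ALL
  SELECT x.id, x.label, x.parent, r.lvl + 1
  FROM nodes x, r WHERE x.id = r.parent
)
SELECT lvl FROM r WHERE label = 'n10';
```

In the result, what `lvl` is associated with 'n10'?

4

Base: id=12 (n31), parent=8, lvl 0.
Iteration 1: join on id=8 -> n23 (id 8, parent=7, lvl 1).
Iteration 2: join on id=7 -> n12 (id 7, parent=3, lvl 2).
Iteration 3: join on id=3 -> n37 (id 3, parent=1, lvl 3).
Iteration 4: join on id=1 -> n10 (id 1, parent=NULL, lvl 4).
Iteration 5: parent is NULL; no match; recursion stops.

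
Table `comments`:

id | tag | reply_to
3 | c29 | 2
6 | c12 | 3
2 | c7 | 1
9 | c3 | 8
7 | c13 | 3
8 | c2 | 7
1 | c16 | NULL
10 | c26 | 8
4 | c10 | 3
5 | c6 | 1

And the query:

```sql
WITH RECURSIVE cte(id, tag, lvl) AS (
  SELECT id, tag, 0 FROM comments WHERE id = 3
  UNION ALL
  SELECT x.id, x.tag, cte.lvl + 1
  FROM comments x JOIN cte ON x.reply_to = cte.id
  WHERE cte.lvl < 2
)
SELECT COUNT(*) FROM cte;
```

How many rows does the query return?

Base: id=3 (c29) at lvl 0.
Iteration 1: rows with reply_to in {3} -> c10 (id 4, lvl 1), c12 (id 6, lvl 1), c13 (id 7, lvl 1).
Iteration 2: rows with reply_to in {4,6,7} -> c2 (id 8, lvl 2).
Iteration 3: lvl < 2 fails for all current rows; recursion stops.
Total rows emitted: 5.

5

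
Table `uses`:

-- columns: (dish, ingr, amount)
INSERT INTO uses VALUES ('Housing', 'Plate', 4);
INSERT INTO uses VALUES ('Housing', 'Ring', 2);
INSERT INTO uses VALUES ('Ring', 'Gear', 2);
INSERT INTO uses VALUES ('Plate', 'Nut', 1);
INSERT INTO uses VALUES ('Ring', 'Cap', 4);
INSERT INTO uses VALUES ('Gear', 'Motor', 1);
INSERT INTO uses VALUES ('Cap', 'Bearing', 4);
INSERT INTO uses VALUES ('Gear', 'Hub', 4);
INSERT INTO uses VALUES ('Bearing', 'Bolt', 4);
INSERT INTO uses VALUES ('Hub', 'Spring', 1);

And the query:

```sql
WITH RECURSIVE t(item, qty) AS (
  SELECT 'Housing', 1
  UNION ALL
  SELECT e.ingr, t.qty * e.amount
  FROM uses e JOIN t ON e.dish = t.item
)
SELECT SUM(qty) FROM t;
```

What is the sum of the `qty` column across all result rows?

Base: (Housing, qty=1).
Iteration 1: components of {Housing} -> Plate = 1*4 = 4, Ring = 1*2 = 2.
Iteration 2: components of {Plate,Ring} -> Cap = 2*4 = 8, Gear = 2*2 = 4, Nut = 4*1 = 4.
Iteration 3: components of {Cap,Gear,Nut} -> Bearing = 8*4 = 32, Hub = 4*4 = 16, Motor = 4*1 = 4.
Iteration 4: components of {Bearing,Hub,Motor} -> Bolt = 32*4 = 128, Spring = 16*1 = 16.
Iteration 5: no further components; recursion stops.
SUM(qty) = 1 + 4 + 2 + 4 + 4 + 8 + 4 + 16 + 32 + 16 + 128 = 219.

219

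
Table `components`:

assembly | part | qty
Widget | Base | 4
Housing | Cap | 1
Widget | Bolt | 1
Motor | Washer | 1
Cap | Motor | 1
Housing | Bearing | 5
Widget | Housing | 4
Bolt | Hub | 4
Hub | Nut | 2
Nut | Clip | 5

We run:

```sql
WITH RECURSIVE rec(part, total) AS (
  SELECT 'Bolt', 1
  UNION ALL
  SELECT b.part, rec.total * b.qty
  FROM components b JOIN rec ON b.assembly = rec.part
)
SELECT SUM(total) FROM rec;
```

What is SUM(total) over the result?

Base: (Bolt, total=1).
Iteration 1: components of {Bolt} -> Hub = 1*4 = 4.
Iteration 2: components of {Hub} -> Nut = 4*2 = 8.
Iteration 3: components of {Nut} -> Clip = 8*5 = 40.
Iteration 4: no further components; recursion stops.
SUM(total) = 1 + 4 + 8 + 40 = 53.

53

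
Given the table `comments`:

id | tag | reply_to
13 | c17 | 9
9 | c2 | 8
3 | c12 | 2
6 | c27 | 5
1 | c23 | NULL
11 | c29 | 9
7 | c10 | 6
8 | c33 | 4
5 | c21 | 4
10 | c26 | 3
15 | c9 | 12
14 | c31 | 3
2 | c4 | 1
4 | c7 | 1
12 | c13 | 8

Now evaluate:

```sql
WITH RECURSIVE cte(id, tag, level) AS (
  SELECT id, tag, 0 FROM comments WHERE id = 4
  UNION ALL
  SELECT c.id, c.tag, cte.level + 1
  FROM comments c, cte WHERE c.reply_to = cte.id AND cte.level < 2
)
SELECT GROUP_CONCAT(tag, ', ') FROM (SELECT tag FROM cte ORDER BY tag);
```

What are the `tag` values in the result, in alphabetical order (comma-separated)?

c13, c2, c21, c27, c33, c7

Base: id=4 (c7) at level 0.
Iteration 1: rows with reply_to in {4} -> c21 (id 5, level 1), c33 (id 8, level 1).
Iteration 2: rows with reply_to in {5,8} -> c27 (id 6, level 2), c2 (id 9, level 2), c13 (id 12, level 2).
Iteration 3: level < 2 fails for all current rows; recursion stops.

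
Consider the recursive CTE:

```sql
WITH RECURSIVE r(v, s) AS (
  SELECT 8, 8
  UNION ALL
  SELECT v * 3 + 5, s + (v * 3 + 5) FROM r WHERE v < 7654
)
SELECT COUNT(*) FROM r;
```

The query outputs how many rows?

Base: v=8, s=8.
Iteration 1: 8 < 7654 holds -> v = 8 * 3 + 5 = 29, s = 8 + 29 = 37.
Iteration 2: 29 < 7654 holds -> v = 29 * 3 + 5 = 92, s = 37 + 92 = 129.
Iteration 3: 92 < 7654 holds -> v = 92 * 3 + 5 = 281, s = 129 + 281 = 410.
Iteration 4: 281 < 7654 holds -> v = 281 * 3 + 5 = 848, s = 410 + 848 = 1258.
Iteration 5: 848 < 7654 holds -> v = 848 * 3 + 5 = 2549, s = 1258 + 2549 = 3807.
Iteration 6: 2549 < 7654 holds -> v = 2549 * 3 + 5 = 7652, s = 3807 + 7652 = 11459.
Iteration 7: 7652 < 7654 holds -> v = 7652 * 3 + 5 = 22961, s = 11459 + 22961 = 34420.
Iteration 8: 22961 < 7654 fails; recursion stops.
Total rows emitted: 8.

8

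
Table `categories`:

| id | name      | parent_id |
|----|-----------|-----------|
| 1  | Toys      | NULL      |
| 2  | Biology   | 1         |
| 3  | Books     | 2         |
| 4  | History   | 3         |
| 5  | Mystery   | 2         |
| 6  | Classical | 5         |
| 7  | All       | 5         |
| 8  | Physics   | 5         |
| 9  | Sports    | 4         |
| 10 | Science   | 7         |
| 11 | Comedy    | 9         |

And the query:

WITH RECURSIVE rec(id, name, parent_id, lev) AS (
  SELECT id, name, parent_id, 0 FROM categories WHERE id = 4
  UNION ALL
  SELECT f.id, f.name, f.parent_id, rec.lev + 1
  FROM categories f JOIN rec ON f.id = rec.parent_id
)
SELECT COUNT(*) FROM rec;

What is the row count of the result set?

Base: id=4 (History), parent_id=3, lev 0.
Iteration 1: join on id=3 -> Books (id 3, parent_id=2, lev 1).
Iteration 2: join on id=2 -> Biology (id 2, parent_id=1, lev 2).
Iteration 3: join on id=1 -> Toys (id 1, parent_id=NULL, lev 3).
Iteration 4: parent_id is NULL; no match; recursion stops.
Total rows emitted: 4.

4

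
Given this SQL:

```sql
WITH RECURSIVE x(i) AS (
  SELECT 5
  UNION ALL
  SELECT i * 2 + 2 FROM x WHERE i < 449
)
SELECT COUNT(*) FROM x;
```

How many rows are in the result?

8

Base: i=5.
Iteration 1: 5 < 449 holds -> i = 5 * 2 + 2 = 12.
Iteration 2: 12 < 449 holds -> i = 12 * 2 + 2 = 26.
Iteration 3: 26 < 449 holds -> i = 26 * 2 + 2 = 54.
Iteration 4: 54 < 449 holds -> i = 54 * 2 + 2 = 110.
Iteration 5: 110 < 449 holds -> i = 110 * 2 + 2 = 222.
Iteration 6: 222 < 449 holds -> i = 222 * 2 + 2 = 446.
Iteration 7: 446 < 449 holds -> i = 446 * 2 + 2 = 894.
Iteration 8: 894 < 449 fails; recursion stops.
Total rows emitted: 8.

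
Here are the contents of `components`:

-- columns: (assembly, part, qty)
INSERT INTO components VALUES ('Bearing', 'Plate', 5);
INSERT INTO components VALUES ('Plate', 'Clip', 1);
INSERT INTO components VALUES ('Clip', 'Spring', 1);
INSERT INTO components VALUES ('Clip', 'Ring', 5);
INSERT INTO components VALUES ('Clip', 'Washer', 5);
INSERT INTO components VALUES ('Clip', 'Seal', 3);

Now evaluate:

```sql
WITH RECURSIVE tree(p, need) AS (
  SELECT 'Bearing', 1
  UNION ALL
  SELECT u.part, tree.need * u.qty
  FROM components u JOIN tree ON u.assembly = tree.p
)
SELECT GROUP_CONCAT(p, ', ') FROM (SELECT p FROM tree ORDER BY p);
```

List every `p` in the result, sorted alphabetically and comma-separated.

Base: (Bearing, need=1).
Iteration 1: components of {Bearing} -> Plate = 1*5 = 5.
Iteration 2: components of {Plate} -> Clip = 5*1 = 5.
Iteration 3: components of {Clip} -> Ring = 5*5 = 25, Seal = 5*3 = 15, Spring = 5*1 = 5, Washer = 5*5 = 25.
Iteration 4: no further components; recursion stops.

Bearing, Clip, Plate, Ring, Seal, Spring, Washer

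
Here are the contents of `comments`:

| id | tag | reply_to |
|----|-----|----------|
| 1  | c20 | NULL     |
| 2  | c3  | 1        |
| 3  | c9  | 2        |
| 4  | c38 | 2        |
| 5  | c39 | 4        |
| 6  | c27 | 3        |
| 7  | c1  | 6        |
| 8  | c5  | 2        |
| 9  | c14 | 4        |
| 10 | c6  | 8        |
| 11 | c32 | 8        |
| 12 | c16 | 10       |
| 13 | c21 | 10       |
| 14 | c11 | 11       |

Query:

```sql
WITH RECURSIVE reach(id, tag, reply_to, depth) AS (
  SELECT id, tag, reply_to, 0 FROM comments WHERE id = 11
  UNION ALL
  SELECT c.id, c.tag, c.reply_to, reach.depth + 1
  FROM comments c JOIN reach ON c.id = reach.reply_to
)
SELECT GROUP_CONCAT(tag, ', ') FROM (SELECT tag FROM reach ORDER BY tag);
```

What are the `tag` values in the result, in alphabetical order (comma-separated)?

c20, c3, c32, c5

Base: id=11 (c32), reply_to=8, depth 0.
Iteration 1: join on id=8 -> c5 (id 8, reply_to=2, depth 1).
Iteration 2: join on id=2 -> c3 (id 2, reply_to=1, depth 2).
Iteration 3: join on id=1 -> c20 (id 1, reply_to=NULL, depth 3).
Iteration 4: reply_to is NULL; no match; recursion stops.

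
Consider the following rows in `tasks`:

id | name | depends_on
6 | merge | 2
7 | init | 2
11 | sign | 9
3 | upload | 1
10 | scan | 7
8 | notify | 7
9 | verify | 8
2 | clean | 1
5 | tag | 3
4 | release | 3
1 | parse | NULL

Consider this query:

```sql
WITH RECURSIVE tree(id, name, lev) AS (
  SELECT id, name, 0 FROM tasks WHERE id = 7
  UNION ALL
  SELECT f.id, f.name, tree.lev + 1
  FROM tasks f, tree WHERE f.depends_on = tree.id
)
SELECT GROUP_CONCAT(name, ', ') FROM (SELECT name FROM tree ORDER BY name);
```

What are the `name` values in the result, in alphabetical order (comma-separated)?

init, notify, scan, sign, verify

Base: id=7 (init) at lev 0.
Iteration 1: rows with depends_on in {7} -> notify (id 8, lev 1), scan (id 10, lev 1).
Iteration 2: rows with depends_on in {8,10} -> verify (id 9, lev 2).
Iteration 3: rows with depends_on in {9} -> sign (id 11, lev 3).
Iteration 4: no rows with depends_on in {11}; recursion stops.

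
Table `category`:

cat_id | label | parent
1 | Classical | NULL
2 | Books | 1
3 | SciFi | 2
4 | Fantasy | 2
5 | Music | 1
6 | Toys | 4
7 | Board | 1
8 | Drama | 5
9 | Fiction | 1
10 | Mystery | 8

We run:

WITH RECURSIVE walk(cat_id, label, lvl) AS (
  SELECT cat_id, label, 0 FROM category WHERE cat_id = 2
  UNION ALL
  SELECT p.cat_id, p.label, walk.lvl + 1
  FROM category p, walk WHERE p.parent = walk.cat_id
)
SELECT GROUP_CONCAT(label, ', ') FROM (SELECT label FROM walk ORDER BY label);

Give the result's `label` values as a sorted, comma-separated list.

Base: cat_id=2 (Books) at lvl 0.
Iteration 1: rows with parent in {2} -> SciFi (id 3, lvl 1), Fantasy (id 4, lvl 1).
Iteration 2: rows with parent in {3,4} -> Toys (id 6, lvl 2).
Iteration 3: no rows with parent in {6}; recursion stops.

Books, Fantasy, SciFi, Toys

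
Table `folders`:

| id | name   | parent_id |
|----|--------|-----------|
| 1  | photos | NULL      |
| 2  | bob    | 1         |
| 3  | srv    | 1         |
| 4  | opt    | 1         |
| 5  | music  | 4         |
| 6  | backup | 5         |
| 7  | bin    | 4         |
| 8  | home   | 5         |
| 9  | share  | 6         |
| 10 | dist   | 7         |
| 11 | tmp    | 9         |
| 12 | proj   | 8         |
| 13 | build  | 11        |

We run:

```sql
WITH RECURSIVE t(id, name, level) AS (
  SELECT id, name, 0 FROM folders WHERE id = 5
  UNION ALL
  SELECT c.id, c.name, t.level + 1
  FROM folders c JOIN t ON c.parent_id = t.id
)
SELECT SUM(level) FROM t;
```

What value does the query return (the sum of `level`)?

13

Base: id=5 (music) at level 0.
Iteration 1: rows with parent_id in {5} -> backup (id 6, level 1), home (id 8, level 1).
Iteration 2: rows with parent_id in {6,8} -> share (id 9, level 2), proj (id 12, level 2).
Iteration 3: rows with parent_id in {9,12} -> tmp (id 11, level 3).
Iteration 4: rows with parent_id in {11} -> build (id 13, level 4).
Iteration 5: no rows with parent_id in {13}; recursion stops.
SUM(level) = 0 + 1 + 1 + 2 + 2 + 3 + 4 = 13.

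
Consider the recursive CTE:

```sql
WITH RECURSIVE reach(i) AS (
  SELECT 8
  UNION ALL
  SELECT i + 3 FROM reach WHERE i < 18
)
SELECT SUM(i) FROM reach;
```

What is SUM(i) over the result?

70

Base: i=8.
Iteration 1: 8 < 18 holds -> i = 8 + 3 = 11.
Iteration 2: 11 < 18 holds -> i = 11 + 3 = 14.
Iteration 3: 14 < 18 holds -> i = 14 + 3 = 17.
Iteration 4: 17 < 18 holds -> i = 17 + 3 = 20.
Iteration 5: 20 < 18 fails; recursion stops.
SUM(i) = 8 + 11 + 14 + 17 + 20 = 70.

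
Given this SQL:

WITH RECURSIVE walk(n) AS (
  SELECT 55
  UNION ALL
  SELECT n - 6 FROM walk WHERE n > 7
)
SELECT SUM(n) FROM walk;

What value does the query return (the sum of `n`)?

279

Base: n=55.
Iteration 1: 55 > 7 holds -> n = 55 - 6 = 49.
Iteration 2: 49 > 7 holds -> n = 49 - 6 = 43.
Iteration 3: 43 > 7 holds -> n = 43 - 6 = 37.
Iteration 4: 37 > 7 holds -> n = 37 - 6 = 31.
Iteration 5: 31 > 7 holds -> n = 31 - 6 = 25.
Iteration 6: 25 > 7 holds -> n = 25 - 6 = 19.
Iteration 7: 19 > 7 holds -> n = 19 - 6 = 13.
Iteration 8: 13 > 7 holds -> n = 13 - 6 = 7.
Iteration 9: 7 > 7 fails; recursion stops.
SUM(n) = 55 + 49 + 43 + 37 + 31 + 25 + 19 + 13 + 7 = 279.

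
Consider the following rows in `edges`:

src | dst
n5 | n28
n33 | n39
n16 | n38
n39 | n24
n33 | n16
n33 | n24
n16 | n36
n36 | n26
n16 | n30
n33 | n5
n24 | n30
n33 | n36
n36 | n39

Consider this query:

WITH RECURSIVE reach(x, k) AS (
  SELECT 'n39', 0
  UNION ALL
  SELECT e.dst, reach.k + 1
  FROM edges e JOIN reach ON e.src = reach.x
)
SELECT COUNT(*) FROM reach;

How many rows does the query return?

Base: (n39, k=0).
Iteration 1: edges from {n39} -> (n24, k=1).
Iteration 2: edges from {n24} -> (n30, k=2).
Iteration 3: no outgoing edges from {n30}; recursion stops.
Total rows emitted: 3.

3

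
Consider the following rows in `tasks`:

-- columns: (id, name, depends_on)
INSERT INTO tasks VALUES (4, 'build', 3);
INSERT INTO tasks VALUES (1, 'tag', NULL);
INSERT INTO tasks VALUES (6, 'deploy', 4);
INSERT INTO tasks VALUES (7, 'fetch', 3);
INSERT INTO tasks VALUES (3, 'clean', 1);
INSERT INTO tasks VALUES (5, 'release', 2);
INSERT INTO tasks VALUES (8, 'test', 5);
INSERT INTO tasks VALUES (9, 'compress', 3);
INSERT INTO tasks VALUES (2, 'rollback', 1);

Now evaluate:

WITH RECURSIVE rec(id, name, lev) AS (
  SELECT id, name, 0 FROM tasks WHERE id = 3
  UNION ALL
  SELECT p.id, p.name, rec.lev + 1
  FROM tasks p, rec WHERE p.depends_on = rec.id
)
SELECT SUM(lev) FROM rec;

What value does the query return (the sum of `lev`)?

Base: id=3 (clean) at lev 0.
Iteration 1: rows with depends_on in {3} -> build (id 4, lev 1), fetch (id 7, lev 1), compress (id 9, lev 1).
Iteration 2: rows with depends_on in {4,7,9} -> deploy (id 6, lev 2).
Iteration 3: no rows with depends_on in {6}; recursion stops.
SUM(lev) = 0 + 1 + 1 + 1 + 2 = 5.

5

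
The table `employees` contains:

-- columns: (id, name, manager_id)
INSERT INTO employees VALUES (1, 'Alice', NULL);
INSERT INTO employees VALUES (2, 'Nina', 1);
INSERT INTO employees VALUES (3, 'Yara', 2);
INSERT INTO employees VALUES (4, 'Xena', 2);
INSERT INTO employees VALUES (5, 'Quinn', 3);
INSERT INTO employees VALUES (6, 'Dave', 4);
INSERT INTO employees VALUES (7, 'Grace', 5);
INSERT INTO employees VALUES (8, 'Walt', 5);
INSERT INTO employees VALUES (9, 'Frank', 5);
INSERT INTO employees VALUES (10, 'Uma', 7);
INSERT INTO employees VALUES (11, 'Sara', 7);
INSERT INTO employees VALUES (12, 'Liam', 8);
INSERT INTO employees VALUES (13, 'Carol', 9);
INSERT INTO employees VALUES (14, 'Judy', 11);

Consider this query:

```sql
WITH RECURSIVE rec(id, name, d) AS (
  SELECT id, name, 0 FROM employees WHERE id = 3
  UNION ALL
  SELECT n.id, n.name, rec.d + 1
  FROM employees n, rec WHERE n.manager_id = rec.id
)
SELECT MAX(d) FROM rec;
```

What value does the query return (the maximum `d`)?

Base: id=3 (Yara) at d 0.
Iteration 1: rows with manager_id in {3} -> Quinn (id 5, d 1).
Iteration 2: rows with manager_id in {5} -> Grace (id 7, d 2), Walt (id 8, d 2), Frank (id 9, d 2).
Iteration 3: rows with manager_id in {7,8,9} -> Uma (id 10, d 3), Sara (id 11, d 3), Liam (id 12, d 3), Carol (id 13, d 3).
Iteration 4: rows with manager_id in {10,11,12,13} -> Judy (id 14, d 4).
Iteration 5: no rows with manager_id in {14}; recursion stops.
d values: 0, 1, 2, 2, 2, 3, 3, 3, 3, 4; the maximum is 4.

4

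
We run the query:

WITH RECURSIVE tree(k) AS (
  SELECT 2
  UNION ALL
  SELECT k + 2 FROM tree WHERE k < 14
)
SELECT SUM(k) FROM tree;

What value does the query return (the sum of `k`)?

56

Base: k=2.
Iteration 1: 2 < 14 holds -> k = 2 + 2 = 4.
Iteration 2: 4 < 14 holds -> k = 4 + 2 = 6.
Iteration 3: 6 < 14 holds -> k = 6 + 2 = 8.
Iteration 4: 8 < 14 holds -> k = 8 + 2 = 10.
Iteration 5: 10 < 14 holds -> k = 10 + 2 = 12.
Iteration 6: 12 < 14 holds -> k = 12 + 2 = 14.
Iteration 7: 14 < 14 fails; recursion stops.
SUM(k) = 2 + 4 + 6 + 8 + 10 + 12 + 14 = 56.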